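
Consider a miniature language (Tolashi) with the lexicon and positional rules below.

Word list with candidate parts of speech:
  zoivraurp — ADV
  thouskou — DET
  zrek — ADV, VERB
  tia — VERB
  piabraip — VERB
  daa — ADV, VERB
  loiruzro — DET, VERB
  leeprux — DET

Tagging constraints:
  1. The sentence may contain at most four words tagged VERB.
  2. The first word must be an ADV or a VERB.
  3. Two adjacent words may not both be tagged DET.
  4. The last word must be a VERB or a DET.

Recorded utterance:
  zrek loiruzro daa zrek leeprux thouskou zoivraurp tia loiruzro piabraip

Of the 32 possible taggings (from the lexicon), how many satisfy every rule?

Candidates per position — 1:zrek {ADV,VERB}; 2:loiruzro {DET,VERB}; 3:daa {ADV,VERB}; 4:zrek {ADV,VERB}; 5:leeprux {DET}; 6:thouskou {DET}; 7:zoivraurp {ADV}; 8:tia {VERB}; 9:loiruzro {DET,VERB}; 10:piabraip {VERB}.
There are 32 candidate sequences in total.
Rule 3 cannot be satisfied by any choice of tags from the lexicon.
So there is no consistent tagging.
Count = 0.

0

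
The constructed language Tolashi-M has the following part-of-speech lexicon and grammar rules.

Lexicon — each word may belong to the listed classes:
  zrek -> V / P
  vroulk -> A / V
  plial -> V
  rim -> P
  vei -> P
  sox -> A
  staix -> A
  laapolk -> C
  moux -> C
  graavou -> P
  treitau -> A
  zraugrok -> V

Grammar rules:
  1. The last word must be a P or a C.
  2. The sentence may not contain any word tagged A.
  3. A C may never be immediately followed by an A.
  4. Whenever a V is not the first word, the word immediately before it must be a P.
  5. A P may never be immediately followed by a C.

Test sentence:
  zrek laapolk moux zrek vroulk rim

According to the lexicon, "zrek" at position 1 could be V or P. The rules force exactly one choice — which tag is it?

V

Candidates per position — 1:zrek {V,P}; 2:laapolk {C}; 3:moux {C}; 4:zrek {V,P}; 5:vroulk {A,V}; 6:rim {P}.
If word 1 were P, no tagging could satisfy rule 5; so word 1 is V.
If word 4 were V, no tagging could satisfy rule 4; so word 4 is P.
If word 5 were A, no tagging could satisfy rule 2; so word 5 is V.
So the tagging must be: V C C P V P.
Check: rule 1 satisfied; rule 2 satisfied; rule 3 satisfied; rule 4 satisfied; rule 5 satisfied.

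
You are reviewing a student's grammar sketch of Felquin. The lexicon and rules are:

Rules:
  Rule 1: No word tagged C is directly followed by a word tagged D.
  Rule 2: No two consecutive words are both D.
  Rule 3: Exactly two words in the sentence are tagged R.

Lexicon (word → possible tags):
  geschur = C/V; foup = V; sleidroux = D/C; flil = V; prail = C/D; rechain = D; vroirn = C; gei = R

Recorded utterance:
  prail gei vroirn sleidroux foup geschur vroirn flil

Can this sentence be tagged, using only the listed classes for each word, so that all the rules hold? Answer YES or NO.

NO

Candidates per position — 1:prail {C,D}; 2:gei {R}; 3:vroirn {C}; 4:sleidroux {D,C}; 5:foup {V}; 6:geschur {C,V}; 7:vroirn {C}; 8:flil {V}.
Rule 3 cannot be satisfied by any choice of tags from the lexicon.
So there is no consistent tagging.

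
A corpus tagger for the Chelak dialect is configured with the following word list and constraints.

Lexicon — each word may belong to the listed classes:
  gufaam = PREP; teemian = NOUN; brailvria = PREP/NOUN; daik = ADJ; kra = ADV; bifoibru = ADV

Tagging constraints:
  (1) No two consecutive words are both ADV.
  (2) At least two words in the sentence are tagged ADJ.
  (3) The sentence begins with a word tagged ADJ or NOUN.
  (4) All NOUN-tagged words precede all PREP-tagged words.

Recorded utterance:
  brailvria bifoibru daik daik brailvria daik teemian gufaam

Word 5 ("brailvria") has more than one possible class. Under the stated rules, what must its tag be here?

NOUN

Candidates per position — 1:brailvria {PREP,NOUN}; 2:bifoibru {ADV}; 3:daik {ADJ}; 4:daik {ADJ}; 5:brailvria {PREP,NOUN}; 6:daik {ADJ}; 7:teemian {NOUN}; 8:gufaam {PREP}.
Position 1: tagging it PREP would leave rule 3 unsatisfiable, so it must be NOUN.
Position 5: tagging it PREP would leave rule 4 unsatisfiable, so it must be NOUN.
That leaves exactly one tagging: NOUN ADV ADJ ADJ NOUN ADJ NOUN PREP.
Checking: rule 1 ok; rule 2 ok; rule 3 ok; rule 4 ok.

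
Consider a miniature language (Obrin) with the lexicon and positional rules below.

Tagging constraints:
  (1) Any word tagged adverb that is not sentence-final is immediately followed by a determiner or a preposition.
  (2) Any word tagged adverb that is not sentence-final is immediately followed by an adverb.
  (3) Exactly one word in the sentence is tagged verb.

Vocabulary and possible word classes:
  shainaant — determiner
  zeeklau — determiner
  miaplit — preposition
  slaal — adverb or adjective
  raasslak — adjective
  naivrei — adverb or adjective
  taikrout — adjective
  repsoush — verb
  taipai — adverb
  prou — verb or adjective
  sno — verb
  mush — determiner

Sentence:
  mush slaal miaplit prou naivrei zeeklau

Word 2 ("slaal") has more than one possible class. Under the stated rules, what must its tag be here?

Candidates per position — 1:mush {determiner}; 2:slaal {adverb,adjective}; 3:miaplit {preposition}; 4:prou {verb,adjective}; 5:naivrei {adverb,adjective}; 6:zeeklau {determiner}.
If word 2 were adverb, no tagging could satisfy rule 2; so word 2 is adjective.
If word 4 were adjective, no tagging could satisfy rule 3; so word 4 is verb.
If word 5 were adverb, no tagging could satisfy rule 2; so word 5 is adjective.
The unique satisfying tagging is: determiner adjective preposition verb adjective determiner.
Checking: rule 1 holds; rule 2 holds; rule 3 holds.

adjective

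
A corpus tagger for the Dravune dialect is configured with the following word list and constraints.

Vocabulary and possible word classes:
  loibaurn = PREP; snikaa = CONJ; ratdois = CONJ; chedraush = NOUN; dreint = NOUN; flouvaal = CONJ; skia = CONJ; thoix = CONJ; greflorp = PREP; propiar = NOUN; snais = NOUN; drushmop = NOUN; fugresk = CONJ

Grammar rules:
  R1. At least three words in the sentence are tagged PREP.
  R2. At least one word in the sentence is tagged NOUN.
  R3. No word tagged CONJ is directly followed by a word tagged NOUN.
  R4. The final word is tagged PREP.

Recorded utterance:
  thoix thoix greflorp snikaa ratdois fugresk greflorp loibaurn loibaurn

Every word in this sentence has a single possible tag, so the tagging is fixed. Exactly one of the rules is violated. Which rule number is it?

Fixed tagging: CONJ CONJ PREP CONJ CONJ CONJ PREP PREP PREP.
Applying the rules: R1 pass, R2 fail, R3 pass, R4 pass.
Only rule 2 fails.

2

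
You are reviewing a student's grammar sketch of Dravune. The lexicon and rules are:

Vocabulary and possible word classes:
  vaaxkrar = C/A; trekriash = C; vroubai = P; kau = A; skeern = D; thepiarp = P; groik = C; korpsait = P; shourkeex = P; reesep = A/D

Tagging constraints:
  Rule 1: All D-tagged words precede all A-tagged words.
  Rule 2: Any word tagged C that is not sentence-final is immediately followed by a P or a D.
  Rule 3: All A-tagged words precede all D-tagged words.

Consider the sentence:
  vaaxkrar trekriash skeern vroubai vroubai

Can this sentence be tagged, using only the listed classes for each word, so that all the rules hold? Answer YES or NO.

Candidates per position — 1:vaaxkrar {C,A}; 2:trekriash {C}; 3:skeern {D}; 4:vroubai {P}; 5:vroubai {P}.
Every candidate sequence violates at least one rule; no consistent tagging exists.

NO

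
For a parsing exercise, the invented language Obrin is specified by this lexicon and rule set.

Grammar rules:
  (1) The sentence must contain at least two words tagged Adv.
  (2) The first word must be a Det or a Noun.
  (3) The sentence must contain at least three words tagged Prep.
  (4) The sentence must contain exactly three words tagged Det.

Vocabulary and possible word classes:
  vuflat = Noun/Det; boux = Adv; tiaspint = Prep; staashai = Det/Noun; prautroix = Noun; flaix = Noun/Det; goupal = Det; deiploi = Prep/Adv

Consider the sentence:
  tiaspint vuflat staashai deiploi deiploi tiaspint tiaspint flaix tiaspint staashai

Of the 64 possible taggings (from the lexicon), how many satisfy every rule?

0

Candidates per position — 1:tiaspint {Prep}; 2:vuflat {Noun,Det}; 3:staashai {Det,Noun}; 4:deiploi {Prep,Adv}; 5:deiploi {Prep,Adv}; 6:tiaspint {Prep}; 7:tiaspint {Prep}; 8:flaix {Noun,Det}; 9:tiaspint {Prep}; 10:staashai {Det,Noun}.
There are 64 candidate sequences in total.
Rule 2 cannot be satisfied by any choice of tags from the lexicon.
So there is no consistent tagging.
Count = 0.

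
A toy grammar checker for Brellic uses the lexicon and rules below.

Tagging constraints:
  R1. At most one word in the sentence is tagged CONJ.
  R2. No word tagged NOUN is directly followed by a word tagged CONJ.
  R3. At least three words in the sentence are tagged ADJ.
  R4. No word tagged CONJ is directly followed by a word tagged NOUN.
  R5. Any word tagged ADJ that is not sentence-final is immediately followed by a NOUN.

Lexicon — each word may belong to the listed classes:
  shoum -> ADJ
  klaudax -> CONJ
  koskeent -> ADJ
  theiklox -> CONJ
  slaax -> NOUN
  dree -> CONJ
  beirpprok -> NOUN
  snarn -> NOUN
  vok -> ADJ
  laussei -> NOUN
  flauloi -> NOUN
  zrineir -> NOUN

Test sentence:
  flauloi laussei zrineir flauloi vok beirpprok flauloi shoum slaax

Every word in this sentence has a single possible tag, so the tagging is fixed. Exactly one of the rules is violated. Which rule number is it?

3

Fixed tagging: NOUN NOUN NOUN NOUN ADJ NOUN NOUN ADJ NOUN.
Checking each rule: R1 ✓, R2 ✓, R3 ✗, R4 ✓, R5 ✓.
Only rule 3 fails.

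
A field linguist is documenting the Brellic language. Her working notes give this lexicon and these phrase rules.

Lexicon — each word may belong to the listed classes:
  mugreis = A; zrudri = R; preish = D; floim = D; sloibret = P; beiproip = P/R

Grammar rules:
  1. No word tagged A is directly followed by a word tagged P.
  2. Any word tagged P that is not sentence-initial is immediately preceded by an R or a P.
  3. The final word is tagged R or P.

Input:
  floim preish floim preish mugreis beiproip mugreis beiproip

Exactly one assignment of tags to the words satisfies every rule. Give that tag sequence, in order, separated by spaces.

D D D D A R A R

Candidates per position — 1:floim {D}; 2:preish {D}; 3:floim {D}; 4:preish {D}; 5:mugreis {A}; 6:beiproip {P,R}; 7:mugreis {A}; 8:beiproip {P,R}.
Position 6: tagging it P would leave rule 1 unsatisfiable, so it must be R.
Position 8: tagging it P would leave rule 1 unsatisfiable, so it must be R.
The unique satisfying tagging is: D D D D A R A R.
Check: rule 1 satisfied; rule 2 satisfied; rule 3 satisfied.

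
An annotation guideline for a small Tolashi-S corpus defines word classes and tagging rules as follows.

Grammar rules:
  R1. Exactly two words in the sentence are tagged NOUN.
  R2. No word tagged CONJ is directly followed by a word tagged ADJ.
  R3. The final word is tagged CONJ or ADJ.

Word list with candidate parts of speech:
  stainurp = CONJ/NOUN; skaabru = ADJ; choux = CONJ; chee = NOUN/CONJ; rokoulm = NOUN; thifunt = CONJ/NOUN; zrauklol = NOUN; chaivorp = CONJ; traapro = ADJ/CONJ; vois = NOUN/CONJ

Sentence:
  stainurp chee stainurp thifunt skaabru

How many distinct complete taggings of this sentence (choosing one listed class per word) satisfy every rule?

3

Candidates per position — 1:stainurp {CONJ,NOUN}; 2:chee {NOUN,CONJ}; 3:stainurp {CONJ,NOUN}; 4:thifunt {CONJ,NOUN}; 5:skaabru {ADJ}.
There are 16 candidate sequences in total.
The sequences that satisfy every rule: CONJ NOUN CONJ NOUN ADJ; CONJ CONJ NOUN NOUN ADJ; NOUN CONJ CONJ NOUN ADJ.
Count = 3.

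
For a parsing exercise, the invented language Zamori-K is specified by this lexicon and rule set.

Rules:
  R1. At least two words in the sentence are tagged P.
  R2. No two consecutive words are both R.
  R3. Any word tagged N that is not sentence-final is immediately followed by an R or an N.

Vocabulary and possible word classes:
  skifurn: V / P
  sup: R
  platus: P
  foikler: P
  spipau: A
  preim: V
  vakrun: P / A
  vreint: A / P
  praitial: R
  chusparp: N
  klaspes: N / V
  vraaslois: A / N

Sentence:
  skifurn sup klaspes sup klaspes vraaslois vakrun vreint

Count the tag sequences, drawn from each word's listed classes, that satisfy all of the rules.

8

Candidates per position — 1:skifurn {V,P}; 2:sup {R}; 3:klaspes {N,V}; 4:sup {R}; 5:klaspes {N,V}; 6:vraaslois {A,N}; 7:vakrun {P,A}; 8:vreint {A,P}.
There are 64 candidate sequences in total.
Checking each against the rules leaves 8 sequences.
Count = 8.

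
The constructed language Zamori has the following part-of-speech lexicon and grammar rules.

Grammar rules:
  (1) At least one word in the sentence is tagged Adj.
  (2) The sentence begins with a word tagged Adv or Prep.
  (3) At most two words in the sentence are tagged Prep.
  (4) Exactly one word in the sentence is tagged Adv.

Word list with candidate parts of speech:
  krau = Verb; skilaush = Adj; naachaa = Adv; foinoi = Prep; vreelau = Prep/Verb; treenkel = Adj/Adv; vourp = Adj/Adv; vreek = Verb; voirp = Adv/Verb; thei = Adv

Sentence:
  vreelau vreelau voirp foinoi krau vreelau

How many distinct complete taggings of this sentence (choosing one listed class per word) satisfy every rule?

Candidates per position — 1:vreelau {Prep,Verb}; 2:vreelau {Prep,Verb}; 3:voirp {Adv,Verb}; 4:foinoi {Prep}; 5:krau {Verb}; 6:vreelau {Prep,Verb}.
There are 16 candidate sequences in total.
Rule 1 cannot be satisfied by any choice of tags from the lexicon.
So there is no consistent tagging.
Count = 0.

0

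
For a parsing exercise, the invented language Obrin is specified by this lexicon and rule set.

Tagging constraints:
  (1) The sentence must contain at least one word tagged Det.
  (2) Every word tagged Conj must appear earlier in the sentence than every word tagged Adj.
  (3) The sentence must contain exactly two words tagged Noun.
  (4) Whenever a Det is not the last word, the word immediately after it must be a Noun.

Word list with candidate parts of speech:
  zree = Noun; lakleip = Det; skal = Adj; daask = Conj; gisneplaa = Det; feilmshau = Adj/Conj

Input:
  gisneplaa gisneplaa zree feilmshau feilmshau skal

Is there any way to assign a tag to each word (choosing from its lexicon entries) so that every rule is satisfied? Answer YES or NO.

Candidates per position — 1:gisneplaa {Det}; 2:gisneplaa {Det}; 3:zree {Noun}; 4:feilmshau {Adj,Conj}; 5:feilmshau {Adj,Conj}; 6:skal {Adj}.
Rule 3 cannot be satisfied by any choice of tags from the lexicon.
So there is no consistent tagging.

NO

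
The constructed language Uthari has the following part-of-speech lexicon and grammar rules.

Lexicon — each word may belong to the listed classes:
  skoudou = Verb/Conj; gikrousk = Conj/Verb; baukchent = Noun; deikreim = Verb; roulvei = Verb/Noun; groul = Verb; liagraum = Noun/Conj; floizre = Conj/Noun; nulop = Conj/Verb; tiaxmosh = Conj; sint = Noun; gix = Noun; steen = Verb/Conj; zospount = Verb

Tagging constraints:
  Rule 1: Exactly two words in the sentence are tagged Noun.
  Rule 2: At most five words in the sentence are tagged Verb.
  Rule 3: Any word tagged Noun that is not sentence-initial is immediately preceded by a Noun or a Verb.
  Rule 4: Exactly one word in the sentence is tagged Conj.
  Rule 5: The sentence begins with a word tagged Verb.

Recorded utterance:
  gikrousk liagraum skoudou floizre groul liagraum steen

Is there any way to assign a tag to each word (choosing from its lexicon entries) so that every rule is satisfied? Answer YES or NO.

YES

Candidates per position — 1:gikrousk {Conj,Verb}; 2:liagraum {Noun,Conj}; 3:skoudou {Verb,Conj}; 4:floizre {Conj,Noun}; 5:groul {Verb}; 6:liagraum {Noun,Conj}; 7:steen {Verb,Conj}.
One satisfying assignment: Verb Noun Verb Conj Verb Noun Verb.
Verifying each rule — rule 1 ok; rule 2 ok; rule 3 ok; rule 4 ok; rule 5 ok.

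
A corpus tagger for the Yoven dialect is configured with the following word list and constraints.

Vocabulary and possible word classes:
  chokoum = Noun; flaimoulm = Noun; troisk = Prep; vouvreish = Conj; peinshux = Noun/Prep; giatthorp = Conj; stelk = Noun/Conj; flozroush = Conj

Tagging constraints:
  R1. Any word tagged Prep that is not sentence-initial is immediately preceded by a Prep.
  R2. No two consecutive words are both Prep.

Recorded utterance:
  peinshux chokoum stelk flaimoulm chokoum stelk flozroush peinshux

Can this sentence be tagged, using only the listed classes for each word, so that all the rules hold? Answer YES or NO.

YES

Candidates per position — 1:peinshux {Noun,Prep}; 2:chokoum {Noun}; 3:stelk {Noun,Conj}; 4:flaimoulm {Noun}; 5:chokoum {Noun}; 6:stelk {Noun,Conj}; 7:flozroush {Conj}; 8:peinshux {Noun,Prep}.
One satisfying assignment: Prep Noun Conj Noun Noun Conj Conj Noun.
Checking: rule 1 ✓; rule 2 ✓.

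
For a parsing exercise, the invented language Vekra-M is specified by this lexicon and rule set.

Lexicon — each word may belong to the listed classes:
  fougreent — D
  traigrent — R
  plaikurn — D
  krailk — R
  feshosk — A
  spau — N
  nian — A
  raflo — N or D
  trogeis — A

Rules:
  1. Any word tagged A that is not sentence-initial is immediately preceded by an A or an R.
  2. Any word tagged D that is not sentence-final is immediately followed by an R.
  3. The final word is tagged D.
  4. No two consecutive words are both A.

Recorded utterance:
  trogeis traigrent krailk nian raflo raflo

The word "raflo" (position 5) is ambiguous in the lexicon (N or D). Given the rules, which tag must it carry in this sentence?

Candidates per position — 1:trogeis {A}; 2:traigrent {R}; 3:krailk {R}; 4:nian {A}; 5:raflo {N,D}; 6:raflo {N,D}.
Word 5 cannot be D — rule 2 would then fail for every completion. It is N.
Word 6 cannot be N — rule 3 would then fail for every completion. It is D.
The unique satisfying tagging is: A R R A N D.
Verifying each rule — rule 1 ok; rule 2 ok; rule 3 ok; rule 4 ok.

N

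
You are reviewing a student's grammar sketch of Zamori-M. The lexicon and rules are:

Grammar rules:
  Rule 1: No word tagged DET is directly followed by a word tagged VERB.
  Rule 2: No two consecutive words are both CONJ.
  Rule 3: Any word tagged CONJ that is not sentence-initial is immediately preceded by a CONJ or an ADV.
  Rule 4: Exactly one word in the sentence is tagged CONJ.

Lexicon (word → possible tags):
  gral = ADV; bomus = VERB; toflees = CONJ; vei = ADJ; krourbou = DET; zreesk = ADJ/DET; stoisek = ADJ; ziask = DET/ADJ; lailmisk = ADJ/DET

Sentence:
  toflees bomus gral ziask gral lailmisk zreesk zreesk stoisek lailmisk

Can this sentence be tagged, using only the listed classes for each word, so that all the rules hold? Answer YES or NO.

Candidates per position — 1:toflees {CONJ}; 2:bomus {VERB}; 3:gral {ADV}; 4:ziask {DET,ADJ}; 5:gral {ADV}; 6:lailmisk {ADJ,DET}; 7:zreesk {ADJ,DET}; 8:zreesk {ADJ,DET}; 9:stoisek {ADJ}; 10:lailmisk {ADJ,DET}.
One satisfying assignment: CONJ VERB ADV ADJ ADV ADJ ADJ DET ADJ ADJ.
Rule-by-rule: rule 1 satisfied; rule 2 satisfied; rule 3 satisfied; rule 4 satisfied.

YES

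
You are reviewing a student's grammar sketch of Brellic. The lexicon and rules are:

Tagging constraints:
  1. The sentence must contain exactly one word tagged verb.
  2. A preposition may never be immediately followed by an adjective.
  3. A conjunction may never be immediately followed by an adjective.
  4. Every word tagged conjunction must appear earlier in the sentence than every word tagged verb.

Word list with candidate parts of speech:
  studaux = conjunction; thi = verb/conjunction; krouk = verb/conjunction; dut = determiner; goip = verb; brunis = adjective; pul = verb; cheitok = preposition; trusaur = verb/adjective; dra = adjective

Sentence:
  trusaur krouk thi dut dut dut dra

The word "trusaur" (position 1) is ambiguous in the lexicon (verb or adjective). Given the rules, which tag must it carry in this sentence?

Candidates per position — 1:trusaur {verb,adjective}; 2:krouk {verb,conjunction}; 3:thi {verb,conjunction}; 4:dut {determiner}; 5:dut {determiner}; 6:dut {determiner}; 7:dra {adjective}.
Position 1: the remaining choice is settled jointly with positions 2, 3 — only adjective at position 1 is part of a tagging that satisfies every rule.
That leaves exactly one tagging: adjective conjunction verb determiner determiner determiner adjective.
Checking: rule 1 satisfied; rule 2 satisfied; rule 3 satisfied; rule 4 satisfied.

adjective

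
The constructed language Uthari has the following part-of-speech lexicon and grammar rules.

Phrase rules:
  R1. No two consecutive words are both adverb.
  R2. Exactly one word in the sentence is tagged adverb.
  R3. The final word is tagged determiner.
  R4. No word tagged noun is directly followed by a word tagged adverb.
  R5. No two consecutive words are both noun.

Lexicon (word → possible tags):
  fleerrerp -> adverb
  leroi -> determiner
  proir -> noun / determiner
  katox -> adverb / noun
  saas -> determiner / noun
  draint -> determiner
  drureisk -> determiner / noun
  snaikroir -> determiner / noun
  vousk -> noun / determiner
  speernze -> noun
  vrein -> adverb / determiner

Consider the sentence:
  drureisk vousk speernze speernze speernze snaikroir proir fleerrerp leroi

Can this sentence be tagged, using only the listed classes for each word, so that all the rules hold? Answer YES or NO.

NO

Candidates per position — 1:drureisk {determiner,noun}; 2:vousk {noun,determiner}; 3:speernze {noun}; 4:speernze {noun}; 5:speernze {noun}; 6:snaikroir {determiner,noun}; 7:proir {noun,determiner}; 8:fleerrerp {adverb}; 9:leroi {determiner}.
Rule 5 cannot be satisfied by any choice of tags from the lexicon.
So there is no consistent tagging.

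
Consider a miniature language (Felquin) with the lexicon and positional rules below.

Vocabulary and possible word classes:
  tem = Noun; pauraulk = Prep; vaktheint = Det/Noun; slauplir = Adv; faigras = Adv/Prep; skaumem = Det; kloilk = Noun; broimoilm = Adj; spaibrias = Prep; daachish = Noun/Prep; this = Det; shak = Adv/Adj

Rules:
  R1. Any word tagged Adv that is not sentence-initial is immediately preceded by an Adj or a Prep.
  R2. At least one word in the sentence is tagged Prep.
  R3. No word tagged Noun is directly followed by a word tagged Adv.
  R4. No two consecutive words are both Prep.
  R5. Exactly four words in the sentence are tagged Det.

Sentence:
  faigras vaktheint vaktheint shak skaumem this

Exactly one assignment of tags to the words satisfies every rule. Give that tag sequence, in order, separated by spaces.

Prep Det Det Adj Det Det

Candidates per position — 1:faigras {Adv,Prep}; 2:vaktheint {Det,Noun}; 3:vaktheint {Det,Noun}; 4:shak {Adv,Adj}; 5:skaumem {Det}; 6:this {Det}.
Position 1: tagging it Adv would leave rule 2 unsatisfiable, so it must be Prep.
Position 2: tagging it Noun would leave rule 5 unsatisfiable, so it must be Det.
Position 3: tagging it Noun would leave rule 5 unsatisfiable, so it must be Det.
Position 4: tagging it Adv would leave rule 1 unsatisfiable, so it must be Adj.
So the tagging must be: Prep Det Det Adj Det Det.
Verifying each rule — rule 1 ✓; rule 2 ✓; rule 3 ✓; rule 4 ✓; rule 5 ✓.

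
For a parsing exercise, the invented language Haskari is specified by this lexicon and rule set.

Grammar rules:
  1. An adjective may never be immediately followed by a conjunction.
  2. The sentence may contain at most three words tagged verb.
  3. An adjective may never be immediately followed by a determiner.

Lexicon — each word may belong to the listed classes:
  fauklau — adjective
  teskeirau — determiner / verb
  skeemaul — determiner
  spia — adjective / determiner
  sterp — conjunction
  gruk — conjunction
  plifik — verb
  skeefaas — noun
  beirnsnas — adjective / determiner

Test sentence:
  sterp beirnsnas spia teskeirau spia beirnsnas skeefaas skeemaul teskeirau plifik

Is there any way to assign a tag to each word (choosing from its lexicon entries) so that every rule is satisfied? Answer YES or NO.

Candidates per position — 1:sterp {conjunction}; 2:beirnsnas {adjective,determiner}; 3:spia {adjective,determiner}; 4:teskeirau {determiner,verb}; 5:spia {adjective,determiner}; 6:beirnsnas {adjective,determiner}; 7:skeefaas {noun}; 8:skeemaul {determiner}; 9:teskeirau {determiner,verb}; 10:plifik {verb}.
One satisfying assignment: conjunction determiner determiner determiner adjective adjective noun determiner verb verb.
Verifying each rule — rule 1 satisfied; rule 2 satisfied; rule 3 satisfied.

YES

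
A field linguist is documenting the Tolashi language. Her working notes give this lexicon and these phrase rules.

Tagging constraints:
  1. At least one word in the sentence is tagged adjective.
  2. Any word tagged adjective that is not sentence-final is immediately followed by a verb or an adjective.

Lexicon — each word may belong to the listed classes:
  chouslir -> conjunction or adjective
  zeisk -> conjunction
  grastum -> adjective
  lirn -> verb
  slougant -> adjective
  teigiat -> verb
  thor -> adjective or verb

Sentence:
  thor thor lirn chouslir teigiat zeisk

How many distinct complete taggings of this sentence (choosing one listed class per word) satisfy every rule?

7

Candidates per position — 1:thor {adjective,verb}; 2:thor {adjective,verb}; 3:lirn {verb}; 4:chouslir {conjunction,adjective}; 5:teigiat {verb}; 6:zeisk {conjunction}.
There are 8 candidate sequences in total.
Checking each against the rules leaves 7 sequences.
Count = 7.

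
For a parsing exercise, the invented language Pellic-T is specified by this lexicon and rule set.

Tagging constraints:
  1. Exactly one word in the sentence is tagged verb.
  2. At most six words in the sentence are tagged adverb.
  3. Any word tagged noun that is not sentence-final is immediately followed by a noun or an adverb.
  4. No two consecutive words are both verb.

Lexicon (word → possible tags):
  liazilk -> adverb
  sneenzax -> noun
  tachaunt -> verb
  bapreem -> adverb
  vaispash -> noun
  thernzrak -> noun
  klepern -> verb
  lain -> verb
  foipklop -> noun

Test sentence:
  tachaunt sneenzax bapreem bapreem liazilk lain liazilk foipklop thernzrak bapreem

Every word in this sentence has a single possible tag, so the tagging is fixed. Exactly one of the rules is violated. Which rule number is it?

1

Fixed tagging: verb noun adverb adverb adverb verb adverb noun noun adverb.
Applying the rules: R1 fails, R2 ok, R3 ok, R4 ok.
Only rule 1 fails.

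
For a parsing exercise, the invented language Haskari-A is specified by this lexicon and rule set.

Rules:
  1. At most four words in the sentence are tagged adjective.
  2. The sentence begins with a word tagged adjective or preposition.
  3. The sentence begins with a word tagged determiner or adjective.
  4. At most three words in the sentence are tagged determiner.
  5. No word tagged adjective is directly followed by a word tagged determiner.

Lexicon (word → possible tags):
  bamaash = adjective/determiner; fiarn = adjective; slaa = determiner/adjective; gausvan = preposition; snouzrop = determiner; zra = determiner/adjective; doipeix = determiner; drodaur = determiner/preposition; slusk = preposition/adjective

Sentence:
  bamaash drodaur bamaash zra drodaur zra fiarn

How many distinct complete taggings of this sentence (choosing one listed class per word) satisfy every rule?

6

Candidates per position — 1:bamaash {adjective,determiner}; 2:drodaur {determiner,preposition}; 3:bamaash {adjective,determiner}; 4:zra {determiner,adjective}; 5:drodaur {determiner,preposition}; 6:zra {determiner,adjective}; 7:fiarn {adjective}.
There are 64 candidate sequences in total.
Checking each against the rules leaves 6 sequences.
Count = 6.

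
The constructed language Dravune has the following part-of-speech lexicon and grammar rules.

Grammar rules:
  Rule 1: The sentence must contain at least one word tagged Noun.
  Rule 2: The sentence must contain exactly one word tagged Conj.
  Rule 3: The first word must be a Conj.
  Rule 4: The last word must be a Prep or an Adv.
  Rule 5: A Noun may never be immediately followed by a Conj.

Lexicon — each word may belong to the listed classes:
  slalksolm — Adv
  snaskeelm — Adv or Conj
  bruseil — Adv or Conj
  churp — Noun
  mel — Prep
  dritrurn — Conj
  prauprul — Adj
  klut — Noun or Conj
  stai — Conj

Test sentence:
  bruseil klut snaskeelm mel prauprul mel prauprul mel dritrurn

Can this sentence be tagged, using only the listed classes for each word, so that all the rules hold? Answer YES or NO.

Candidates per position — 1:bruseil {Adv,Conj}; 2:klut {Noun,Conj}; 3:snaskeelm {Adv,Conj}; 4:mel {Prep}; 5:prauprul {Adj}; 6:mel {Prep}; 7:prauprul {Adj}; 8:mel {Prep}; 9:dritrurn {Conj}.
Rule 4 cannot be satisfied by any choice of tags from the lexicon.
So there is no consistent tagging.

NO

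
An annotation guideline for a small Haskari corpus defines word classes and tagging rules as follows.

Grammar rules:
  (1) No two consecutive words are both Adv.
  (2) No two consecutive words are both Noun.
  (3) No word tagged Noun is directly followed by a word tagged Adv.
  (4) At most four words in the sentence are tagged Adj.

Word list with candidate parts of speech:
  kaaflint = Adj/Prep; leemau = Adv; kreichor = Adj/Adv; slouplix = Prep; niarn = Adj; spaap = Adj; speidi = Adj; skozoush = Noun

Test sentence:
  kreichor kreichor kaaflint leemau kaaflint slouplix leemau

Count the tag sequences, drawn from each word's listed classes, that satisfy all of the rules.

12

Candidates per position — 1:kreichor {Adj,Adv}; 2:kreichor {Adj,Adv}; 3:kaaflint {Adj,Prep}; 4:leemau {Adv}; 5:kaaflint {Adj,Prep}; 6:slouplix {Prep}; 7:leemau {Adv}.
There are 16 candidate sequences in total.
Checking each against the rules leaves 12 sequences.
Count = 12.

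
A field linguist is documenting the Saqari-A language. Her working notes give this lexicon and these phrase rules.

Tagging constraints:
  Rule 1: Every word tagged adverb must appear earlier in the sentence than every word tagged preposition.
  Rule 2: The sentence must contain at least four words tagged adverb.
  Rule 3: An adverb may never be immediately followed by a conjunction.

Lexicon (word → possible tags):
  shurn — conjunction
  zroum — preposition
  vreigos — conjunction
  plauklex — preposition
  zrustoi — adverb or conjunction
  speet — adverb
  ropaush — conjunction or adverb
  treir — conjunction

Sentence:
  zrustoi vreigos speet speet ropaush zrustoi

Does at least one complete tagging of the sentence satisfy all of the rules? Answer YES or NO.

YES

Candidates per position — 1:zrustoi {adverb,conjunction}; 2:vreigos {conjunction}; 3:speet {adverb}; 4:speet {adverb}; 5:ropaush {conjunction,adverb}; 6:zrustoi {adverb,conjunction}.
One satisfying assignment: conjunction conjunction adverb adverb adverb adverb.
Verifying each rule — rule 1 ✓; rule 2 ✓; rule 3 ✓.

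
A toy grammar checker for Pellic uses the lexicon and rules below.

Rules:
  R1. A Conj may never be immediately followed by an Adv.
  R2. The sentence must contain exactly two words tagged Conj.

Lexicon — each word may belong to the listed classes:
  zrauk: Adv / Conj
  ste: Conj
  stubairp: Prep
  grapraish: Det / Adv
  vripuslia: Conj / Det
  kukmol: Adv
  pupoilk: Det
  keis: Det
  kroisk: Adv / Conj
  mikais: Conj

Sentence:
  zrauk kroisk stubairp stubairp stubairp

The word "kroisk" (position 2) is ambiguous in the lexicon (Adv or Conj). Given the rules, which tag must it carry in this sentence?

Candidates per position — 1:zrauk {Adv,Conj}; 2:kroisk {Adv,Conj}; 3:stubairp {Prep}; 4:stubairp {Prep}; 5:stubairp {Prep}.
Position 1: tagging it Adv would leave rule 2 unsatisfiable, so it must be Conj.
Position 2: tagging it Adv would leave rule 1 unsatisfiable, so it must be Conj.
So the tagging must be: Conj Conj Prep Prep Prep.
Checking: rule 1 ok; rule 2 ok.

Conj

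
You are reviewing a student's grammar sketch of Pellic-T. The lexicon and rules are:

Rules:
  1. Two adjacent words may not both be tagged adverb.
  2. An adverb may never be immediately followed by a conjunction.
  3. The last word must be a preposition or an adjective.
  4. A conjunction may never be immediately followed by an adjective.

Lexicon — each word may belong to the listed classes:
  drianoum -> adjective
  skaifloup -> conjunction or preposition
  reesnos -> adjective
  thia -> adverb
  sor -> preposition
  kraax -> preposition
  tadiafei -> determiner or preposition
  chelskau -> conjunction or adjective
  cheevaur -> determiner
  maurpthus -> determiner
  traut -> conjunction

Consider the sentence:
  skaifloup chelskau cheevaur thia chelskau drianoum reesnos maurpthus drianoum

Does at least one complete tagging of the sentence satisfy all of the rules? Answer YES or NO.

Candidates per position — 1:skaifloup {conjunction,preposition}; 2:chelskau {conjunction,adjective}; 3:cheevaur {determiner}; 4:thia {adverb}; 5:chelskau {conjunction,adjective}; 6:drianoum {adjective}; 7:reesnos {adjective}; 8:maurpthus {determiner}; 9:drianoum {adjective}.
One satisfying assignment: preposition adjective determiner adverb adjective adjective adjective determiner adjective.
Check: rule 1 satisfied; rule 2 satisfied; rule 3 satisfied; rule 4 satisfied.

YES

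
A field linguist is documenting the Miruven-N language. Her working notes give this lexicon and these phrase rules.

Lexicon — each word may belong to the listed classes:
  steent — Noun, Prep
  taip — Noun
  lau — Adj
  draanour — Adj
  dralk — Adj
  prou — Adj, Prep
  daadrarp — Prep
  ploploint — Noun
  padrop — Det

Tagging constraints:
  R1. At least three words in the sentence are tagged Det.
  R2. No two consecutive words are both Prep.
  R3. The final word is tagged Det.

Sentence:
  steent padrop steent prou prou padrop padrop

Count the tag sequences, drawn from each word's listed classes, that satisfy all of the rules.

10

Candidates per position — 1:steent {Noun,Prep}; 2:padrop {Det}; 3:steent {Noun,Prep}; 4:prou {Adj,Prep}; 5:prou {Adj,Prep}; 6:padrop {Det}; 7:padrop {Det}.
There are 16 candidate sequences in total.
Checking each against the rules leaves 10 sequences.
Count = 10.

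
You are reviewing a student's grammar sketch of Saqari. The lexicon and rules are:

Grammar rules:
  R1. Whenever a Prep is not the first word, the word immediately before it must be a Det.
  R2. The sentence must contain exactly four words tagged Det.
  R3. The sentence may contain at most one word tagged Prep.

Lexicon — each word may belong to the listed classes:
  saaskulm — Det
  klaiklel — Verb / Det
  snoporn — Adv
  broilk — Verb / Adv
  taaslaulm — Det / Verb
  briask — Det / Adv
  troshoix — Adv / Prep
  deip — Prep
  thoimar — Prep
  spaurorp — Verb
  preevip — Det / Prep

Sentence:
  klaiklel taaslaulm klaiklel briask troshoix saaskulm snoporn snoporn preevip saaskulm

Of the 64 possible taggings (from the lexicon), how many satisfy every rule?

Candidates per position — 1:klaiklel {Verb,Det}; 2:taaslaulm {Det,Verb}; 3:klaiklel {Verb,Det}; 4:briask {Det,Adv}; 5:troshoix {Adv,Prep}; 6:saaskulm {Det}; 7:snoporn {Adv}; 8:snoporn {Adv}; 9:preevip {Det,Prep}; 10:saaskulm {Det}.
There are 64 candidate sequences in total.
The sequences that satisfy every rule: Verb Det Verb Adv Adv Det Adv Adv Det Det; Verb Verb Verb Det Adv Det Adv Adv Det Det; Verb Verb Verb Det Prep Det Adv Adv Det Det; Verb Verb Det Adv Adv Det Adv Adv Det Det; Det Verb Verb Adv Adv Det Adv Adv Det Det.
Count = 5.

5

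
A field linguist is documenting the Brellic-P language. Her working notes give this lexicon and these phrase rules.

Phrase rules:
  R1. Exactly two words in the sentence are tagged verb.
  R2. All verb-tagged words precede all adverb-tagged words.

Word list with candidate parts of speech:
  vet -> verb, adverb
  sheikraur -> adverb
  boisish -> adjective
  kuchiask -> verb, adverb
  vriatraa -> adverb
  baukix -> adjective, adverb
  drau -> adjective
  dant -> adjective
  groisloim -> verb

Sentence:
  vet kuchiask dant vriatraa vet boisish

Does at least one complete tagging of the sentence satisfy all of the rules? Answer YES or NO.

Candidates per position — 1:vet {verb,adverb}; 2:kuchiask {verb,adverb}; 3:dant {adjective}; 4:vriatraa {adverb}; 5:vet {verb,adverb}; 6:boisish {adjective}.
One satisfying assignment: verb verb adjective adverb adverb adjective.
Checking: rule 1 ok; rule 2 ok.

YES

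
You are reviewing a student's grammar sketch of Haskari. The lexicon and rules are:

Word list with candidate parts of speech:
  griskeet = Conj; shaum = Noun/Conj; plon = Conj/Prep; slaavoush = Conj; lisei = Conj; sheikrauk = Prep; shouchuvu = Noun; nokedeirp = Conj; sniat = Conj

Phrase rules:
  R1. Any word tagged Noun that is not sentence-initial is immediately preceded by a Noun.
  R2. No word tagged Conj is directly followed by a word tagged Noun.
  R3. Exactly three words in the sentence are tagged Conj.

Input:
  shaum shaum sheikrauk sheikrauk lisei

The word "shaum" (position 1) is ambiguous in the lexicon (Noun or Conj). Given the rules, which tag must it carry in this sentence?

Candidates per position — 1:shaum {Noun,Conj}; 2:shaum {Noun,Conj}; 3:sheikrauk {Prep}; 4:sheikrauk {Prep}; 5:lisei {Conj}.
Word 1 cannot be Noun — rule 3 would then fail for every completion. It is Conj.
Word 2 cannot be Noun — rule 1 would then fail for every completion. It is Conj.
That leaves exactly one tagging: Conj Conj Prep Prep Conj.
Check: rule 1 ✓; rule 2 ✓; rule 3 ✓.

Conj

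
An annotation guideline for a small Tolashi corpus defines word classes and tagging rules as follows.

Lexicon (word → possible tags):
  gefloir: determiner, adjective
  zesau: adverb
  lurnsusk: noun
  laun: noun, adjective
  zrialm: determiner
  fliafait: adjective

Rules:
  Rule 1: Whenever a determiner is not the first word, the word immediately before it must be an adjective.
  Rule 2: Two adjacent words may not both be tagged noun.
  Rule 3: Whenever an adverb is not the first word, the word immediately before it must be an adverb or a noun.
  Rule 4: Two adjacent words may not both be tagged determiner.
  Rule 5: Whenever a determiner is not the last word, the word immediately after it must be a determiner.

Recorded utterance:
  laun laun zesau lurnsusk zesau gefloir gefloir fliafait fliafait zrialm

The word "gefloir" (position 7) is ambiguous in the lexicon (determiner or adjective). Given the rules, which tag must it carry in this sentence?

Candidates per position — 1:laun {noun,adjective}; 2:laun {noun,adjective}; 3:zesau {adverb}; 4:lurnsusk {noun}; 5:zesau {adverb}; 6:gefloir {determiner,adjective}; 7:gefloir {determiner,adjective}; 8:fliafait {adjective}; 9:fliafait {adjective}; 10:zrialm {determiner}.
At position 2, choosing adjective makes rule 3 impossible to satisfy; hence noun.
At position 6, choosing determiner makes rule 1 impossible to satisfy; hence adjective.
At position 7, choosing determiner makes rule 5 impossible to satisfy; hence adjective.
At position 1, choosing noun makes rule 2 impossible to satisfy; hence adjective.
So the tagging must be: adjective noun adverb noun adverb adjective adjective adjective adjective determiner.
Rule-by-rule: rule 1 holds; rule 2 holds; rule 3 holds; rule 4 holds; rule 5 holds.

adjective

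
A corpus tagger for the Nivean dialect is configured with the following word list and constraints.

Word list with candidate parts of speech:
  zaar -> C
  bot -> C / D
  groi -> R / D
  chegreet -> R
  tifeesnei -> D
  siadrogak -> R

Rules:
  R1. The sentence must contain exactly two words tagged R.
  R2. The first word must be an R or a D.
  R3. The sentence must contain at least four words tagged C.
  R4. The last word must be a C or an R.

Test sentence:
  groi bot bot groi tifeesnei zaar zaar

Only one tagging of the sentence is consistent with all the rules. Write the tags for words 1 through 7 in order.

Candidates per position — 1:groi {R,D}; 2:bot {C,D}; 3:bot {C,D}; 4:groi {R,D}; 5:tifeesnei {D}; 6:zaar {C}; 7:zaar {C}.
Position 1: tagging it D would leave rule 1 unsatisfiable, so it must be R.
Position 2: tagging it D would leave rule 3 unsatisfiable, so it must be C.
Position 3: tagging it D would leave rule 3 unsatisfiable, so it must be C.
Position 4: tagging it D would leave rule 1 unsatisfiable, so it must be R.
The only consistent sequence is: R C C R D C C.
Verifying each rule — rule 1 ok; rule 2 ok; rule 3 ok; rule 4 ok.

R C C R D C C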